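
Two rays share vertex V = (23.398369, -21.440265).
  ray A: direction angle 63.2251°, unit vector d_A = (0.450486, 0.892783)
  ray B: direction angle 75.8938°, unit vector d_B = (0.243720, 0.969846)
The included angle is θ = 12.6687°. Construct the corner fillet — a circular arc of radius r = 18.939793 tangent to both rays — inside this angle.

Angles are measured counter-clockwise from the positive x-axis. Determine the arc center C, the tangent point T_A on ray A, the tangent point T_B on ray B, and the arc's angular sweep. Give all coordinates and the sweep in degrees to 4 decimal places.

center=(83.3497,139.4155) T_A=(100.2589,130.8834) T_B=(64.9810,144.0315) sweep=167.3313

bisector direction at 69.5594° = (0.349235,0.937035)
center distance |VC| = r/sin(θ/2) = 18.939793/sin(6.3343°) = 171.664644
C = V + |VC|·bis = (83.3497,139.4155)
T_A = V + ((C−V)·d_A)·d_A = V + 170.6166·d_A = (100.2589,130.8834)
T_B = V + ((C−V)·d_B)·d_B = V + 170.6166·d_B = (64.9810,144.0315)
sweep = 180° − θ = 167.3313°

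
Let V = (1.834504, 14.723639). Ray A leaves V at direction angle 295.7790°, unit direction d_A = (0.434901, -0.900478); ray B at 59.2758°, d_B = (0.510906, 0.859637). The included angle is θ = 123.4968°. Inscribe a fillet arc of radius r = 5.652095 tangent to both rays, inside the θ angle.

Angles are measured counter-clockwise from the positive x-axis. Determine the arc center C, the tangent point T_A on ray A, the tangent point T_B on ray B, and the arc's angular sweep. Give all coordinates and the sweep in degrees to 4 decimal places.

bisector direction at 357.5274° = (0.999069,-0.043142)
center distance |VC| = r/sin(θ/2) = 5.652095/sin(61.7484°) = 6.416437
C = V + |VC|·bis = (8.2450,14.4468)
T_A = V + ((C−V)·d_A)·d_A = V + 3.0372·d_A = (3.1554,11.9887)
T_B = V + ((C−V)·d_B)·d_B = V + 3.0372·d_B = (3.3862,17.3345)
sweep = 180° − θ = 56.5032°

center=(8.2450,14.4468) T_A=(3.1554,11.9887) T_B=(3.3862,17.3345) sweep=56.5032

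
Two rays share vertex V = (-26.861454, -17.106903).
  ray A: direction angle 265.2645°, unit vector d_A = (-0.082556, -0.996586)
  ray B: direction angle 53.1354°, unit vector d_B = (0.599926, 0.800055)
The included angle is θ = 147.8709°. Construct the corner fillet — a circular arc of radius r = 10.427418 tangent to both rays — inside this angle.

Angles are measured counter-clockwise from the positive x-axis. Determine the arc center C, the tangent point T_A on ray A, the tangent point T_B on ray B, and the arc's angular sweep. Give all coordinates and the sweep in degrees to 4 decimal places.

bisector direction at 339.2000° = (0.934825,-0.355108)
center distance |VC| = r/sin(θ/2) = 10.427418/sin(73.9355°) = 10.851149
C = V + |VC|·bis = (-16.7175,-20.9602)
T_A = V + ((C−V)·d_A)·d_A = V + 3.0027·d_A = (-27.1093,-20.0994)
T_B = V + ((C−V)·d_B)·d_B = V + 3.0027·d_B = (-25.0600,-14.7046)
sweep = 180° − θ = 32.1291°

center=(-16.7175,-20.9602) T_A=(-27.1093,-20.0994) T_B=(-25.0600,-14.7046) sweep=32.1291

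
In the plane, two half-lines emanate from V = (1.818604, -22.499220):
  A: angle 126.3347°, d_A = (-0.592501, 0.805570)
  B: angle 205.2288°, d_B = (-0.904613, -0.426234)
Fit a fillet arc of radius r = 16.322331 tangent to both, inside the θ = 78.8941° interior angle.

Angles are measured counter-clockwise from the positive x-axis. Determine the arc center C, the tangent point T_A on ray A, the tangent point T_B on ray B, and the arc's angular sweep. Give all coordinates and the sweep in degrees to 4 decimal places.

center=(-23.0841,-16.1894) T_A=(-9.9354,-6.5184) T_B=(-16.1270,-30.9548) sweep=101.1059

bisector direction at 165.7817° = (-0.969367,0.245616)
center distance |VC| = r/sin(θ/2) = 16.322331/sin(39.4470°) = 25.689698
C = V + |VC|·bis = (-23.0841,-16.1894)
T_A = V + ((C−V)·d_A)·d_A = V + 19.8379·d_A = (-9.9354,-6.5184)
T_B = V + ((C−V)·d_B)·d_B = V + 19.8379·d_B = (-16.1270,-30.9548)
sweep = 180° − θ = 101.1059°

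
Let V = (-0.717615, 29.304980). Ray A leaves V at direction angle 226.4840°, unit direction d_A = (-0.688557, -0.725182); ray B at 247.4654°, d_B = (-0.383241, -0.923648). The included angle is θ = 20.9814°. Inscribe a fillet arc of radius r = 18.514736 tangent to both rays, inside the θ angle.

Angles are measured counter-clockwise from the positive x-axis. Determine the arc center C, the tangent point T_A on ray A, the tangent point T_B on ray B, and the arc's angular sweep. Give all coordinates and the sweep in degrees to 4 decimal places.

bisector direction at 236.9747° = (-0.545009,-0.838430)
center distance |VC| = r/sin(θ/2) = 18.514736/sin(10.4907°) = 101.686898
C = V + |VC|·bis = (-56.1379,-55.9524)
T_A = V + ((C−V)·d_A)·d_A = V + 99.9871·d_A = (-69.5645,-43.2039)
T_B = V + ((C−V)·d_B)·d_B = V + 99.9871·d_B = (-39.0368,-63.0480)
sweep = 180° − θ = 159.0186°

center=(-56.1379,-55.9524) T_A=(-69.5645,-43.2039) T_B=(-39.0368,-63.0480) sweep=159.0186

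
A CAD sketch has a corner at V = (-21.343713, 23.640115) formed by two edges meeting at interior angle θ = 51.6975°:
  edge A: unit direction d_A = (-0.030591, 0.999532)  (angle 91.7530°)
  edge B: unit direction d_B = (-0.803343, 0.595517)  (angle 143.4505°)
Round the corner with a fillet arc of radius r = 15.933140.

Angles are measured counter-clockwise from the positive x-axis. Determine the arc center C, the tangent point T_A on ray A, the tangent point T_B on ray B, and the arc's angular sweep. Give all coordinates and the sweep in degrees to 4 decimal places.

center=(-38.2755,56.0252) T_A=(-22.3498,56.5126) T_B=(-47.7639,43.2254) sweep=128.3025

bisector direction at 117.6017° = (-0.463323,0.886189)
center distance |VC| = r/sin(θ/2) = 15.933140/sin(25.8487°) = 36.544153
C = V + |VC|·bis = (-38.2755,56.0252)
T_A = V + ((C−V)·d_A)·d_A = V + 32.8878·d_A = (-22.3498,56.5126)
T_B = V + ((C−V)·d_B)·d_B = V + 32.8878·d_B = (-47.7639,43.2254)
sweep = 180° − θ = 128.3025°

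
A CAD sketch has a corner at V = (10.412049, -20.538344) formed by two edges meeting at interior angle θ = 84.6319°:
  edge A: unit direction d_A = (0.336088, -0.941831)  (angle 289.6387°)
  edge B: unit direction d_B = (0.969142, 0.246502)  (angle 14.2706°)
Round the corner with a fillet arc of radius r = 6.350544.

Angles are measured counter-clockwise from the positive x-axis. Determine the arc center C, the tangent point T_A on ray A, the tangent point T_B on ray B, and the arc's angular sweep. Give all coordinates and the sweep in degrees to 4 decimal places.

bisector direction at 331.9546° = (0.882576,-0.470170)
center distance |VC| = r/sin(θ/2) = 6.350544/sin(42.3160°) = 9.433111
C = V + |VC|·bis = (18.7375,-24.9735)
T_A = V + ((C−V)·d_A)·d_A = V + 6.9753·d_A = (12.7563,-27.1079)
T_B = V + ((C−V)·d_B)·d_B = V + 6.9753·d_B = (17.1721,-18.8189)
sweep = 180° − θ = 95.3681°

center=(18.7375,-24.9735) T_A=(12.7563,-27.1079) T_B=(17.1721,-18.8189) sweep=95.3681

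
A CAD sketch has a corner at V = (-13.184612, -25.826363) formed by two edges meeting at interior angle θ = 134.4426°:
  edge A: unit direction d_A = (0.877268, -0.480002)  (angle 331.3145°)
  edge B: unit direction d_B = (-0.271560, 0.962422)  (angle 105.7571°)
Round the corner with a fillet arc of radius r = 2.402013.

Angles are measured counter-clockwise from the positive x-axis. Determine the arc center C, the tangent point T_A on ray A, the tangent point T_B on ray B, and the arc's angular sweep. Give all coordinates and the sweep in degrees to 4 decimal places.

center=(-11.1468,-24.2033) T_A=(-12.2997,-26.3105) T_B=(-13.4585,-24.8556) sweep=45.5574

bisector direction at 38.5358° = (0.782219,0.623004)
center distance |VC| = r/sin(θ/2) = 2.402013/sin(67.2213°) = 2.605200
C = V + |VC|·bis = (-11.1468,-24.2033)
T_A = V + ((C−V)·d_A)·d_A = V + 1.0087·d_A = (-12.2997,-26.3105)
T_B = V + ((C−V)·d_B)·d_B = V + 1.0087·d_B = (-13.4585,-24.8556)
sweep = 180° − θ = 45.5574°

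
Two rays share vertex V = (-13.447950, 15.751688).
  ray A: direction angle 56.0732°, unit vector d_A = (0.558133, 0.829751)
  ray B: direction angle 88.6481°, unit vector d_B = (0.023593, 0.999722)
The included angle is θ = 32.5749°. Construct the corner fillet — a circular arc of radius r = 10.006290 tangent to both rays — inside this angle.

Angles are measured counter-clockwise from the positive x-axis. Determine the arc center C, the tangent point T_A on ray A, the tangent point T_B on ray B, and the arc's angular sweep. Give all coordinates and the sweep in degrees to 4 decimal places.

center=(-2.6365,49.7528) T_A=(5.6663,44.1679) T_B=(-12.6400,49.9888) sweep=147.4251

bisector direction at 72.3607° = (0.303024,0.952983)
center distance |VC| = r/sin(θ/2) = 10.006290/sin(16.2874°) = 35.678585
C = V + |VC|·bis = (-2.6365,49.7528)
T_A = V + ((C−V)·d_A)·d_A = V + 34.2467·d_A = (5.6663,44.1679)
T_B = V + ((C−V)·d_B)·d_B = V + 34.2467·d_B = (-12.6400,49.9888)
sweep = 180° − θ = 147.4251°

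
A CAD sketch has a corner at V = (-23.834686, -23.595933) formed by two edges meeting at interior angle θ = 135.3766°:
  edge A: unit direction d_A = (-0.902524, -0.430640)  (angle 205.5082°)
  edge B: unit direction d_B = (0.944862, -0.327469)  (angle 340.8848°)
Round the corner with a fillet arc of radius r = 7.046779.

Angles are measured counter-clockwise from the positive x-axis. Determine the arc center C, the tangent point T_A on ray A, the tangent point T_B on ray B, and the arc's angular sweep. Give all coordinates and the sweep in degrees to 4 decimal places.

bisector direction at 273.1965° = (0.055761,-0.998444)
center distance |VC| = r/sin(θ/2) = 7.046779/sin(67.6883°) = 7.617051
C = V + |VC|·bis = (-23.4100,-31.2011)
T_A = V + ((C−V)·d_A)·d_A = V + 2.8918·d_A = (-26.4446,-24.8412)
T_B = V + ((C−V)·d_B)·d_B = V + 2.8918·d_B = (-21.1024,-24.5429)
sweep = 180° − θ = 44.6234°

center=(-23.4100,-31.2011) T_A=(-26.4446,-24.8412) T_B=(-21.1024,-24.5429) sweep=44.6234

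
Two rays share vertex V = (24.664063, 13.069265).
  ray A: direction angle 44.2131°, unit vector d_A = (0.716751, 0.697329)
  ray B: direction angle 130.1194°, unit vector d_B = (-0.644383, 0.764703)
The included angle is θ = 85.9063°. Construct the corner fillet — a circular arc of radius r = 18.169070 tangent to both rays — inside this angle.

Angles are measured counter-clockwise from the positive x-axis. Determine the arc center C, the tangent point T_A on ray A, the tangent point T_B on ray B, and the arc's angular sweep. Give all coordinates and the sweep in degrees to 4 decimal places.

bisector direction at 87.1663° = (0.049438,0.998777)
center distance |VC| = r/sin(θ/2) = 18.169070/sin(42.9532°) = 26.664319
C = V + |VC|·bis = (25.9823,39.7010)
T_A = V + ((C−V)·d_A)·d_A = V + 19.5159·d_A = (38.6521,26.6783)
T_B = V + ((C−V)·d_B)·d_B = V + 19.5159·d_B = (12.0883,27.9931)
sweep = 180° − θ = 94.0937°

center=(25.9823,39.7010) T_A=(38.6521,26.6783) T_B=(12.0883,27.9931) sweep=94.0937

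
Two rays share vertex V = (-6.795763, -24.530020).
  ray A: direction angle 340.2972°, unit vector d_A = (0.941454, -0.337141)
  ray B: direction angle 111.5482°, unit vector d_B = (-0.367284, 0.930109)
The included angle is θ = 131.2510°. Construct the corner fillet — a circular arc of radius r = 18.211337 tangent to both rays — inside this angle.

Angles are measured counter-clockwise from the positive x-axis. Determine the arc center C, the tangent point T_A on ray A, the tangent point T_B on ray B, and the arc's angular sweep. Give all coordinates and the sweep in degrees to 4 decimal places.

bisector direction at 45.9227° = (0.695628,0.718402)
center distance |VC| = r/sin(θ/2) = 18.211337/sin(65.6255°) = 19.993400
C = V + |VC|·bis = (7.1122,-10.1667)
T_A = V + ((C−V)·d_A)·d_A = V + 8.2513·d_A = (0.9724,-27.3119)
T_B = V + ((C−V)·d_B)·d_B = V + 8.2513·d_B = (-9.8263,-16.8555)
sweep = 180° − θ = 48.7490°

center=(7.1122,-10.1667) T_A=(0.9724,-27.3119) T_B=(-9.8263,-16.8555) sweep=48.7490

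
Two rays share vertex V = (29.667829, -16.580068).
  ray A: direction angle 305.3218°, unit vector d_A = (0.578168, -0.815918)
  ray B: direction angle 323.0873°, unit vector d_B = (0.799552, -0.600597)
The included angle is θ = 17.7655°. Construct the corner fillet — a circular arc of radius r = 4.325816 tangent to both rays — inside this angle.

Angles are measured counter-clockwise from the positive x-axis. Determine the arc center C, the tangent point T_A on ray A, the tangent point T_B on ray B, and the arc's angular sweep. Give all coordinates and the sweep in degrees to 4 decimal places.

bisector direction at 314.2045° = (0.697222,-0.716855)
center distance |VC| = r/sin(θ/2) = 4.325816/sin(8.8827°) = 28.014596
C = V + |VC|·bis = (49.2002,-36.6625)
T_A = V + ((C−V)·d_A)·d_A = V + 27.6786·d_A = (45.6707,-39.1635)
T_B = V + ((C−V)·d_B)·d_B = V + 27.6786·d_B = (51.7983,-33.2038)
sweep = 180° − θ = 162.2345°

center=(49.2002,-36.6625) T_A=(45.6707,-39.1635) T_B=(51.7983,-33.2038) sweep=162.2345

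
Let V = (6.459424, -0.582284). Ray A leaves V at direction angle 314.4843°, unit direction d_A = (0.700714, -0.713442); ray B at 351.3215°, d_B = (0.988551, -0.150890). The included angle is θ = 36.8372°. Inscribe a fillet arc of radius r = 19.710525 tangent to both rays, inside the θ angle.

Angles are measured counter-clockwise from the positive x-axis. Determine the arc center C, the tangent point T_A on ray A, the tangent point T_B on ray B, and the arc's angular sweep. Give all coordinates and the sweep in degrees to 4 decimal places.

bisector direction at 332.9029° = (0.890236,-0.455500)
center distance |VC| = r/sin(θ/2) = 19.710525/sin(18.4186°) = 62.383557
C = V + |VC|·bis = (61.9955,-28.9980)
T_A = V + ((C−V)·d_A)·d_A = V + 59.1879·d_A = (47.9332,-42.8094)
T_B = V + ((C−V)·d_B)·d_B = V + 59.1879·d_B = (64.9696,-9.5131)
sweep = 180° − θ = 143.1628°

center=(61.9955,-28.9980) T_A=(47.9332,-42.8094) T_B=(64.9696,-9.5131) sweep=143.1628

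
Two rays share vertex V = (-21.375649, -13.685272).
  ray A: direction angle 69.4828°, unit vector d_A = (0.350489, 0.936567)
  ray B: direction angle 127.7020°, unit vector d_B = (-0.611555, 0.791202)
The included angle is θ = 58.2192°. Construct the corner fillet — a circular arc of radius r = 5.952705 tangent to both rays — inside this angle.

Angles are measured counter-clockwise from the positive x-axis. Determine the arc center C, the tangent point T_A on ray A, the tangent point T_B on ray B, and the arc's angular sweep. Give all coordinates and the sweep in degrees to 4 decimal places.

center=(-23.2038,-1.5864) T_A=(-17.6287,-3.6727) T_B=(-27.9136,-5.2268) sweep=121.7808

bisector direction at 98.5924° = (-0.149404,0.988776)
center distance |VC| = r/sin(θ/2) = 5.952705/sin(29.1096°) = 12.236234
C = V + |VC|·bis = (-23.2038,-1.5864)
T_A = V + ((C−V)·d_A)·d_A = V + 10.6907·d_A = (-17.6287,-3.6727)
T_B = V + ((C−V)·d_B)·d_B = V + 10.6907·d_B = (-27.9136,-5.2268)
sweep = 180° − θ = 121.7808°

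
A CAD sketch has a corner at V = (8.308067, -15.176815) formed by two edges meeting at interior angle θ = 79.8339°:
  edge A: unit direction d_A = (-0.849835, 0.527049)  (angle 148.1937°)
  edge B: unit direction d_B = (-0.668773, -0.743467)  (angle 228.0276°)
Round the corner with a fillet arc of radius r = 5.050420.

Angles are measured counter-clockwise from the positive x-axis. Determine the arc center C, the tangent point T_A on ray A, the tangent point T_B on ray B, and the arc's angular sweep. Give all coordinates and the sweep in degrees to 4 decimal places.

bisector direction at 188.1107° = (-0.989997,-0.141085)
center distance |VC| = r/sin(θ/2) = 5.050420/sin(39.9169°) = 7.870663
C = V + |VC|·bis = (0.5161,-16.2872)
T_A = V + ((C−V)·d_A)·d_A = V + 6.0366·d_A = (3.1780,-11.9952)
T_B = V + ((C−V)·d_B)·d_B = V + 6.0366·d_B = (4.2710,-19.6648)
sweep = 180° − θ = 100.1661°

center=(0.5161,-16.2872) T_A=(3.1780,-11.9952) T_B=(4.2710,-19.6648) sweep=100.1661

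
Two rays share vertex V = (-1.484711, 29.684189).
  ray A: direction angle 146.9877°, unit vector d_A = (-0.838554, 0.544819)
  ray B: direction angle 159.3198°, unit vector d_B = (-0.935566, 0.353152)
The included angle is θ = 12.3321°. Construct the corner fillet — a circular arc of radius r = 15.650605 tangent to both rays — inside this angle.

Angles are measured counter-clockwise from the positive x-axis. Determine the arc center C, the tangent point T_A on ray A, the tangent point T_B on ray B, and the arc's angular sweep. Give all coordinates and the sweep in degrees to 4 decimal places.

center=(-131.4891,95.4859) T_A=(-122.9624,108.6098) T_B=(-137.0162,80.8437) sweep=167.6679

bisector direction at 153.1537° = (-0.892222,0.451598)
center distance |VC| = r/sin(θ/2) = 15.650605/sin(6.1661°) = 145.708655
C = V + |VC|·bis = (-131.4891,95.4859)
T_A = V + ((C−V)·d_A)·d_A = V + 144.8657·d_A = (-122.9624,108.6098)
T_B = V + ((C−V)·d_B)·d_B = V + 144.8657·d_B = (-137.0162,80.8437)
sweep = 180° − θ = 167.6679°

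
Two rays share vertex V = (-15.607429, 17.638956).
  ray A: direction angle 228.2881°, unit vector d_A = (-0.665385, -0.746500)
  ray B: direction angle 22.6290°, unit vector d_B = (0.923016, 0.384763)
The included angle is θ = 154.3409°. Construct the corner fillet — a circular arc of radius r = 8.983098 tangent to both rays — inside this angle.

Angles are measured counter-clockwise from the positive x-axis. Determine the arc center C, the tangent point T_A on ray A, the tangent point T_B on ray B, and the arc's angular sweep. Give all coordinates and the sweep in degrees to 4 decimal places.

bisector direction at 305.4586° = (0.580114,-0.814535)
center distance |VC| = r/sin(θ/2) = 8.983098/sin(77.1705°) = 9.213103
C = V + |VC|·bis = (-10.2628,10.1346)
T_A = V + ((C−V)·d_A)·d_A = V + 2.0458·d_A = (-16.9687,16.1118)
T_B = V + ((C−V)·d_B)·d_B = V + 2.0458·d_B = (-13.7191,18.4261)
sweep = 180° − θ = 25.6591°

center=(-10.2628,10.1346) T_A=(-16.9687,16.1118) T_B=(-13.7191,18.4261) sweep=25.6591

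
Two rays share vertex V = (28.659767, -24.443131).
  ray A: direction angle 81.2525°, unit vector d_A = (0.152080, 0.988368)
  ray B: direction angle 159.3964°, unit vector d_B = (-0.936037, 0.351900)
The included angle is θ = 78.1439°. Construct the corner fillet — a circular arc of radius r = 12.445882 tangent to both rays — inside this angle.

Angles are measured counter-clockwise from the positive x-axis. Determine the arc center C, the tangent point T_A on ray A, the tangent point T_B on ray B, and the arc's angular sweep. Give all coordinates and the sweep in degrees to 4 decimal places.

center=(18.6900,-7.3987) T_A=(30.9912,-9.2915) T_B=(14.3103,-19.0485) sweep=101.8561

bisector direction at 120.3244° = (-0.504896,0.863180)
center distance |VC| = r/sin(θ/2) = 12.445882/sin(39.0720°) = 19.746097
C = V + |VC|·bis = (18.6900,-7.3987)
T_A = V + ((C−V)·d_A)·d_A = V + 15.3300·d_A = (30.9912,-9.2915)
T_B = V + ((C−V)·d_B)·d_B = V + 15.3300·d_B = (14.3103,-19.0485)
sweep = 180° − θ = 101.8561°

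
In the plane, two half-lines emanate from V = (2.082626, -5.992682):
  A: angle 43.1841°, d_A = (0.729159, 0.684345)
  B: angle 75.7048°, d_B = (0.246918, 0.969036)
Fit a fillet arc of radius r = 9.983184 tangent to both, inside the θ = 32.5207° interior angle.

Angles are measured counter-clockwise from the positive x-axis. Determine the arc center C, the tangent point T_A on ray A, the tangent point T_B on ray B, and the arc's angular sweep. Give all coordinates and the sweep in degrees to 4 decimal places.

center=(20.2081,24.7102) T_A=(27.0401,17.4309) T_B=(10.5341,27.1752) sweep=147.4793

bisector direction at 59.4445° = (0.508373,0.861137)
center distance |VC| = r/sin(θ/2) = 9.983184/sin(16.2603°) = 35.653919
C = V + |VC|·bis = (20.2081,24.7102)
T_A = V + ((C−V)·d_A)·d_A = V + 34.2277·d_A = (27.0401,17.4309)
T_B = V + ((C−V)·d_B)·d_B = V + 34.2277·d_B = (10.5341,27.1752)
sweep = 180° − θ = 147.4793°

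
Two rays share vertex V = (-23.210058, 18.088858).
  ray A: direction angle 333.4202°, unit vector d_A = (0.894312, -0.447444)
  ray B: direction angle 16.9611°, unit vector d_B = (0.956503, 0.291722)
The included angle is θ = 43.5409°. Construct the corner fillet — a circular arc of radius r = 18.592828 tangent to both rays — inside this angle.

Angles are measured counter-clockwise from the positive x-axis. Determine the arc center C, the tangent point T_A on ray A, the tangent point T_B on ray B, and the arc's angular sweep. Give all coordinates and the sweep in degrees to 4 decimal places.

bisector direction at 355.1907° = (0.996479,-0.083840)
center distance |VC| = r/sin(θ/2) = 18.592828/sin(21.7705°) = 50.130448
C = V + |VC|·bis = (26.7439,13.8859)
T_A = V + ((C−V)·d_A)·d_A = V + 46.5550·d_A = (18.4246,-2.7419)
T_B = V + ((C−V)·d_B)·d_B = V + 46.5550·d_B = (21.3199,31.6700)
sweep = 180° − θ = 136.4591°

center=(26.7439,13.8859) T_A=(18.4246,-2.7419) T_B=(21.3199,31.6700) sweep=136.4591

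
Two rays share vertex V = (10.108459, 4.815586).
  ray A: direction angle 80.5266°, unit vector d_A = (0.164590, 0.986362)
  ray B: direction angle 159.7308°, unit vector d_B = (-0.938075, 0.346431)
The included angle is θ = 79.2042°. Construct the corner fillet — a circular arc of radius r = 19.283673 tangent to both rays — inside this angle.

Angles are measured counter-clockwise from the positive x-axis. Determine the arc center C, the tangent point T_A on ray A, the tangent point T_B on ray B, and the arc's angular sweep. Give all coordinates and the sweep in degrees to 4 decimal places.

center=(-5.0759,30.9798) T_A=(13.9448,27.8059) T_B=(-11.7564,12.8903) sweep=100.7958

bisector direction at 120.1287° = (-0.501944,0.864900)
center distance |VC| = r/sin(θ/2) = 19.283673/sin(39.6021°) = 30.251166
C = V + |VC|·bis = (-5.0759,30.9798)
T_A = V + ((C−V)·d_A)·d_A = V + 23.3082·d_A = (13.9448,27.8059)
T_B = V + ((C−V)·d_B)·d_B = V + 23.3082·d_B = (-11.7564,12.8903)
sweep = 180° − θ = 100.7958°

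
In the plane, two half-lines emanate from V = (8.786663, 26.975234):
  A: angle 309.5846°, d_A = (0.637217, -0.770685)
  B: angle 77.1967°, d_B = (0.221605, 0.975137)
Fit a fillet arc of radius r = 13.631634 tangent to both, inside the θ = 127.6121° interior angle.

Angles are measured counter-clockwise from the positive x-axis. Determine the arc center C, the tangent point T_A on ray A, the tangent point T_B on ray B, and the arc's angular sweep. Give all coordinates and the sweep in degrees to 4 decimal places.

center=(23.5654,30.4935) T_A=(13.0597,21.8072) T_B=(10.2727,33.5143) sweep=52.3879

bisector direction at 13.3907° = (0.972814,0.231589)
center distance |VC| = r/sin(θ/2) = 13.631634/sin(63.8060°) = 15.191751
C = V + |VC|·bis = (23.5654,30.4935)
T_A = V + ((C−V)·d_A)·d_A = V + 6.7058·d_A = (13.0597,21.8072)
T_B = V + ((C−V)·d_B)·d_B = V + 6.7058·d_B = (10.2727,33.5143)
sweep = 180° − θ = 52.3879°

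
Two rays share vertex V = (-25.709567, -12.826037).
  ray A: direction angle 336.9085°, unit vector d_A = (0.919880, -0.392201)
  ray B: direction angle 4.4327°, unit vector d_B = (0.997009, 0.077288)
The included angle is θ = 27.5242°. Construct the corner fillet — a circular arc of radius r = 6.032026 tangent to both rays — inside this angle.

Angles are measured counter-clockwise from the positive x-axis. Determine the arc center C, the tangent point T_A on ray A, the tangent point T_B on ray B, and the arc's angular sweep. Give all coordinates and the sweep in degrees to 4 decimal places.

center=(-0.6887,-16.9365) T_A=(-3.0545,-22.4853) T_B=(-1.1549,-10.9226) sweep=152.4758

bisector direction at 350.6706° = (0.986773,-0.162110)
center distance |VC| = r/sin(θ/2) = 6.032026/sin(13.7621°) = 25.356258
C = V + |VC|·bis = (-0.6887,-16.9365)
T_A = V + ((C−V)·d_A)·d_A = V + 24.6283·d_A = (-3.0545,-22.4853)
T_B = V + ((C−V)·d_B)·d_B = V + 24.6283·d_B = (-1.1549,-10.9226)
sweep = 180° − θ = 152.4758°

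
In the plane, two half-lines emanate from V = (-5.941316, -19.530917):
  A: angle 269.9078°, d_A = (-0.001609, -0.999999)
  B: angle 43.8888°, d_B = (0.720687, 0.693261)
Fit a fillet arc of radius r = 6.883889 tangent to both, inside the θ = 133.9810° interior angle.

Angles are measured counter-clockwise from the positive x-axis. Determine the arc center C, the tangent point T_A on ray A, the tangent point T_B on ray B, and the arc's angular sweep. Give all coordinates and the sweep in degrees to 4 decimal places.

bisector direction at 336.8983° = (0.919810,-0.392364)
center distance |VC| = r/sin(θ/2) = 6.883889/sin(66.9905°) = 7.478911
C = V + |VC|·bis = (0.9379,-22.4654)
T_A = V + ((C−V)·d_A)·d_A = V + 2.9234·d_A = (-5.9460,-22.4543)
T_B = V + ((C−V)·d_B)·d_B = V + 2.9234·d_B = (-3.8345,-17.5042)
sweep = 180° − θ = 46.0190°

center=(0.9379,-22.4654) T_A=(-5.9460,-22.4543) T_B=(-3.8345,-17.5042) sweep=46.0190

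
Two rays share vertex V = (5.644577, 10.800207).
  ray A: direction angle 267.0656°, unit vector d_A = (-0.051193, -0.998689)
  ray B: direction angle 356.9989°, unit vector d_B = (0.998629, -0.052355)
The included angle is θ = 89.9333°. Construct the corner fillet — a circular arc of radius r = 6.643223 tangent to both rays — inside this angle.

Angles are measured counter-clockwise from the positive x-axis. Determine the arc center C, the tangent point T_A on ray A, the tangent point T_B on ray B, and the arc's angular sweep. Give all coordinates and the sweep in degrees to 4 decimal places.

bisector direction at 312.0323° = (0.669549,-0.742768)
center distance |VC| = r/sin(θ/2) = 6.643223/sin(44.9667°) = 9.400409
C = V + |VC|·bis = (11.9386,3.8179)
T_A = V + ((C−V)·d_A)·d_A = V + 6.6510·d_A = (5.3041,4.1580)
T_B = V + ((C−V)·d_B)·d_B = V + 6.6510·d_B = (12.2864,10.4520)
sweep = 180° − θ = 90.0667°

center=(11.9386,3.8179) T_A=(5.3041,4.1580) T_B=(12.2864,10.4520) sweep=90.0667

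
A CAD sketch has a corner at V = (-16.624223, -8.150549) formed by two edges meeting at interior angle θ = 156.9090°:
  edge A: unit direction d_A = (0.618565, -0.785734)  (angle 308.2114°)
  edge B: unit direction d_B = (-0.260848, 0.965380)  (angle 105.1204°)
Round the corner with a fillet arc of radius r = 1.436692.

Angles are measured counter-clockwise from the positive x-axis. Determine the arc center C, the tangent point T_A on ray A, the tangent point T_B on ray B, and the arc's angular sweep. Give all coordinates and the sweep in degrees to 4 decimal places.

center=(-15.3138,-7.4925) T_A=(-16.4427,-8.3812) T_B=(-16.7008,-7.8672) sweep=23.0910

bisector direction at 26.6659° = (0.893639,0.448787)
center distance |VC| = r/sin(θ/2) = 1.436692/sin(78.4545°) = 1.466362
C = V + |VC|·bis = (-15.3138,-7.4925)
T_A = V + ((C−V)·d_A)·d_A = V + 0.2935·d_A = (-16.4427,-8.3812)
T_B = V + ((C−V)·d_B)·d_B = V + 0.2935·d_B = (-16.7008,-7.8672)
sweep = 180° − θ = 23.0910°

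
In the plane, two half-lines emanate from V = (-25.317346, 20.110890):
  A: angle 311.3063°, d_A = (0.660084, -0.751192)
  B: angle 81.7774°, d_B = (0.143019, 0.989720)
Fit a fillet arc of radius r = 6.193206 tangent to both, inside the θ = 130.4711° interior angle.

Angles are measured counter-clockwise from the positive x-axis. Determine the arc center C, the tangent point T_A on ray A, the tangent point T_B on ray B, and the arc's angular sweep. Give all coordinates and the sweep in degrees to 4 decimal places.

bisector direction at 16.5419° = (0.958612,0.284716)
center distance |VC| = r/sin(θ/2) = 6.193206/sin(65.2356°) = 6.820429
C = V + |VC|·bis = (-18.7792,22.0528)
T_A = V + ((C−V)·d_A)·d_A = V + 2.8570·d_A = (-23.4315,17.9647)
T_B = V + ((C−V)·d_B)·d_B = V + 2.8570·d_B = (-24.9087,22.9385)
sweep = 180° − θ = 49.5289°

center=(-18.7792,22.0528) T_A=(-23.4315,17.9647) T_B=(-24.9087,22.9385) sweep=49.5289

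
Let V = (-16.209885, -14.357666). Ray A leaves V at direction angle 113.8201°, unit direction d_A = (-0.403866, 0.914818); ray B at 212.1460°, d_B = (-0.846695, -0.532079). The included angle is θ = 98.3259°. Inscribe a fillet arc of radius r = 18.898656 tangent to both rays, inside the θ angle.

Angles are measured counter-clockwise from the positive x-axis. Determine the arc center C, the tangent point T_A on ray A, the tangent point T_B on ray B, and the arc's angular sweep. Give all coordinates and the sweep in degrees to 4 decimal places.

center=(-40.0956,-7.0474) T_A=(-22.8067,0.5852) T_B=(-30.0400,-23.0488) sweep=81.6741

bisector direction at 162.9830° = (-0.956218,0.292655)
center distance |VC| = r/sin(θ/2) = 18.898656/sin(49.1630°) = 24.979310
C = V + |VC|·bis = (-40.0956,-7.0474)
T_A = V + ((C−V)·d_A)·d_A = V + 16.3342·d_A = (-22.8067,0.5852)
T_B = V + ((C−V)·d_B)·d_B = V + 16.3342·d_B = (-30.0400,-23.0488)
sweep = 180° − θ = 81.6741°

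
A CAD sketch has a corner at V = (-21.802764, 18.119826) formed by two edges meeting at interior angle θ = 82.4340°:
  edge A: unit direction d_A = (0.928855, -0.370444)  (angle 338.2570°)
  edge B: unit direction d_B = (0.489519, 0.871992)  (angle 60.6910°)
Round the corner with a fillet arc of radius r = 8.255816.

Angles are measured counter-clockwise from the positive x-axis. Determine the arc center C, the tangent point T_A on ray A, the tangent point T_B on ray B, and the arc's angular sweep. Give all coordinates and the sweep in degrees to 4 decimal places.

center=(-9.9901,22.2969) T_A=(-13.0484,14.6284) T_B=(-17.1891,26.3383) sweep=97.5660

bisector direction at 19.4740° = (0.942793,0.333379)
center distance |VC| = r/sin(θ/2) = 8.255816/sin(41.2170°) = 12.529454
C = V + |VC|·bis = (-9.9901,22.2969)
T_A = V + ((C−V)·d_A)·d_A = V + 9.4249·d_A = (-13.0484,14.6284)
T_B = V + ((C−V)·d_B)·d_B = V + 9.4249·d_B = (-17.1891,26.3383)
sweep = 180° − θ = 97.5660°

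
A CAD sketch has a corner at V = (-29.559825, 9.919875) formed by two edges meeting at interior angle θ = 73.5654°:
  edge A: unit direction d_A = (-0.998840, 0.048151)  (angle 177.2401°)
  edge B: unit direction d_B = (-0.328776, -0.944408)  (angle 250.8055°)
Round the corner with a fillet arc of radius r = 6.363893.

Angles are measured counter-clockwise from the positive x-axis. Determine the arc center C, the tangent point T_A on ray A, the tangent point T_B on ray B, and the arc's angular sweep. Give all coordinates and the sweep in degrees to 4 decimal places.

center=(-38.3685,3.9732) T_A=(-38.0621,10.3297) T_B=(-32.3584,1.8809) sweep=106.4346

bisector direction at 214.0228° = (-0.828815,-0.559523)
center distance |VC| = r/sin(θ/2) = 6.363893/sin(36.7827°) = 10.628067
C = V + |VC|·bis = (-38.3685,3.9732)
T_A = V + ((C−V)·d_A)·d_A = V + 8.5121·d_A = (-38.0621,10.3297)
T_B = V + ((C−V)·d_B)·d_B = V + 8.5121·d_B = (-32.3584,1.8809)
sweep = 180° − θ = 106.4346°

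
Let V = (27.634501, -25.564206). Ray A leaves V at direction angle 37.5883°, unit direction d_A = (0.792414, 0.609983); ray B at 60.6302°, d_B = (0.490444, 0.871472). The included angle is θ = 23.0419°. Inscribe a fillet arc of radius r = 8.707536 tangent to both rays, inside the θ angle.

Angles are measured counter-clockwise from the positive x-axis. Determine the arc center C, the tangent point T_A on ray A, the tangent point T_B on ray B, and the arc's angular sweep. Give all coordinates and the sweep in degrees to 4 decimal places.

center=(56.1742,7.3936) T_A=(61.4856,0.4936) T_B=(48.5858,11.6642) sweep=156.9581

bisector direction at 49.1092° = (0.654619,0.755959)
center distance |VC| = r/sin(θ/2) = 8.707536/sin(11.5209°) = 43.597359
C = V + |VC|·bis = (56.1742,7.3936)
T_A = V + ((C−V)·d_A)·d_A = V + 42.7189·d_A = (61.4856,0.4936)
T_B = V + ((C−V)·d_B)·d_B = V + 42.7189·d_B = (48.5858,11.6642)
sweep = 180° − θ = 156.9581°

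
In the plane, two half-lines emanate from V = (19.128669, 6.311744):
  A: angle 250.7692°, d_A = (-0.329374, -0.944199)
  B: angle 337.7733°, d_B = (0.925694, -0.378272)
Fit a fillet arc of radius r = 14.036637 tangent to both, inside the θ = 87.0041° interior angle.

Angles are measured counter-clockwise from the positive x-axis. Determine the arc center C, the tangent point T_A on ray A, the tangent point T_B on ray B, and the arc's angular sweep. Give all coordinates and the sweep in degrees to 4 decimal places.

center=(27.5105,-12.2767) T_A=(14.2571,-7.6534) T_B=(32.8201,0.7169) sweep=92.9959

bisector direction at 294.2713° = (0.411057,-0.911610)
center distance |VC| = r/sin(θ/2) = 14.036637/sin(43.5020°) = 20.390811
C = V + |VC|·bis = (27.5105,-12.2767)
T_A = V + ((C−V)·d_A)·d_A = V + 14.7905·d_A = (14.2571,-7.6534)
T_B = V + ((C−V)·d_B)·d_B = V + 14.7905·d_B = (32.8201,0.7169)
sweep = 180° − θ = 92.9959°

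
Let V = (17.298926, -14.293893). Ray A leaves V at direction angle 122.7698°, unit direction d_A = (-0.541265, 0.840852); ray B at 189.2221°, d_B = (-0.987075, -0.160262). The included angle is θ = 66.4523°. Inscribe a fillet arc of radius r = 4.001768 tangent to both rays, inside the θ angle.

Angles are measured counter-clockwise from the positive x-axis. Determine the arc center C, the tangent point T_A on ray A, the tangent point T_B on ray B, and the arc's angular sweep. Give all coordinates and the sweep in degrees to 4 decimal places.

bisector direction at 155.9959° = (-0.913517,0.406801)
center distance |VC| = r/sin(θ/2) = 4.001768/sin(33.2261°) = 7.303228
C = V + |VC|·bis = (10.6273,-11.3229)
T_A = V + ((C−V)·d_A)·d_A = V + 6.1093·d_A = (13.9922,-9.1569)
T_B = V + ((C−V)·d_B)·d_B = V + 6.1093·d_B = (11.2686,-15.2730)
sweep = 180° − θ = 113.5477°

center=(10.6273,-11.3229) T_A=(13.9922,-9.1569) T_B=(11.2686,-15.2730) sweep=113.5477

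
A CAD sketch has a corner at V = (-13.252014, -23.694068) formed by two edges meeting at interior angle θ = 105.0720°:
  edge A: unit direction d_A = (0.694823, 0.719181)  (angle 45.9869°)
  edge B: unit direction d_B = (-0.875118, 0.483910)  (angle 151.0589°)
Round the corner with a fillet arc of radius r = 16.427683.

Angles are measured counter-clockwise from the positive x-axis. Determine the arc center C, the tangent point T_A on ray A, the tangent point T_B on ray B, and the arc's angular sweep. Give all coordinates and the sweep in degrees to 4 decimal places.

bisector direction at 98.5229° = (-0.148205,0.988957)
center distance |VC| = r/sin(θ/2) = 16.427683/sin(52.5360°) = 20.696667
C = V + |VC|·bis = (-16.3194,-3.2260)
T_A = V + ((C−V)·d_A)·d_A = V + 12.5890·d_A = (-4.5049,-14.6403)
T_B = V + ((C−V)·d_B)·d_B = V + 12.5890·d_B = (-24.2689,-17.6021)
sweep = 180° − θ = 74.9280°

center=(-16.3194,-3.2260) T_A=(-4.5049,-14.6403) T_B=(-24.2689,-17.6021) sweep=74.9280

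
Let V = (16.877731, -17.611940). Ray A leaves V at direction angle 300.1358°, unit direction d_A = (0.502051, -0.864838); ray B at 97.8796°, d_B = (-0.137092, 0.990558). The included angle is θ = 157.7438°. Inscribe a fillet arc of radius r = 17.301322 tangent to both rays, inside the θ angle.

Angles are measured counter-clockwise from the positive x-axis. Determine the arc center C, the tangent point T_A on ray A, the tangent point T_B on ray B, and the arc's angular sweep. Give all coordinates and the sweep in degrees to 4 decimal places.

bisector direction at 19.0077° = (0.945475,0.325695)
center distance |VC| = r/sin(θ/2) = 17.301322/sin(78.8719°) = 17.632853
C = V + |VC|·bis = (33.5491,-11.8690)
T_A = V + ((C−V)·d_A)·d_A = V + 3.4032·d_A = (18.5863,-20.5552)
T_B = V + ((C−V)·d_B)·d_B = V + 3.4032·d_B = (16.4112,-14.2409)
sweep = 180° − θ = 22.2562°

center=(33.5491,-11.8690) T_A=(18.5863,-20.5552) T_B=(16.4112,-14.2409) sweep=22.2562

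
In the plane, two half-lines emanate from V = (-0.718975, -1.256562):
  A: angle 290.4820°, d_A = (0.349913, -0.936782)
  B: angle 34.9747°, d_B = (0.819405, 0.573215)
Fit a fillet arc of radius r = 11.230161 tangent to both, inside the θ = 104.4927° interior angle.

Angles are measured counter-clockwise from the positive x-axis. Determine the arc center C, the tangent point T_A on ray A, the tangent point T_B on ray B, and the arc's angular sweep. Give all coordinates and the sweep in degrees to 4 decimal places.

bisector direction at 342.7284° = (0.954908,-0.296902)
center distance |VC| = r/sin(θ/2) = 11.230161/sin(52.2463°) = 14.203697
C = V + |VC|·bis = (12.8442,-5.4737)
T_A = V + ((C−V)·d_A)·d_A = V + 8.6965·d_A = (2.3240,-9.4033)
T_B = V + ((C−V)·d_B)·d_B = V + 8.6965·d_B = (6.4070,3.7284)
sweep = 180° − θ = 75.5073°

center=(12.8442,-5.4737) T_A=(2.3240,-9.4033) T_B=(6.4070,3.7284) sweep=75.5073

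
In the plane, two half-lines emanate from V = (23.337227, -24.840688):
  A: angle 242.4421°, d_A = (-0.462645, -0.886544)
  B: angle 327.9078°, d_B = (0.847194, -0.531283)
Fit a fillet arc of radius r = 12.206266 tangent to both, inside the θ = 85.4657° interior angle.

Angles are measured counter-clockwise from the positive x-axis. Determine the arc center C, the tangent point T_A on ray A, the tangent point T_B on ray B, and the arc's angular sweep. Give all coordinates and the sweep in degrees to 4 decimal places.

bisector direction at 285.1750° = (0.261767,-0.965131)
center distance |VC| = r/sin(θ/2) = 12.206266/sin(42.7328°) = 17.987930
C = V + |VC|·bis = (28.0459,-42.2014)
T_A = V + ((C−V)·d_A)·d_A = V + 13.2126·d_A = (17.2245,-36.5542)
T_B = V + ((C−V)·d_B)·d_B = V + 13.2126·d_B = (34.5309,-31.8603)
sweep = 180° − θ = 94.5343°

center=(28.0459,-42.2014) T_A=(17.2245,-36.5542) T_B=(34.5309,-31.8603) sweep=94.5343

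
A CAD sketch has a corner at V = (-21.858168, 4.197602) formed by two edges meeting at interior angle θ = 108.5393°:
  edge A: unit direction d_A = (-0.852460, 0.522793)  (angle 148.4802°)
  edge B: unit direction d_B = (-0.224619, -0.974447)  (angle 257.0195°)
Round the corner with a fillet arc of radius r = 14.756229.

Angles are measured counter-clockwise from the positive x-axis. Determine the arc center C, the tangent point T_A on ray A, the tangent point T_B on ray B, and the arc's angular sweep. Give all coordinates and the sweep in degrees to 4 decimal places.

bisector direction at 202.7499° = (-0.922202,-0.386709)
center distance |VC| = r/sin(θ/2) = 14.756229/sin(54.2696°) = 18.177748
C = V + |VC|·bis = (-38.6217,-2.8319)
T_A = V + ((C−V)·d_A)·d_A = V + 10.6153·d_A = (-30.9073,9.7472)
T_B = V + ((C−V)·d_B)·d_B = V + 10.6153·d_B = (-24.2426,-6.1464)
sweep = 180° − θ = 71.4607°

center=(-38.6217,-2.8319) T_A=(-30.9073,9.7472) T_B=(-24.2426,-6.1464) sweep=71.4607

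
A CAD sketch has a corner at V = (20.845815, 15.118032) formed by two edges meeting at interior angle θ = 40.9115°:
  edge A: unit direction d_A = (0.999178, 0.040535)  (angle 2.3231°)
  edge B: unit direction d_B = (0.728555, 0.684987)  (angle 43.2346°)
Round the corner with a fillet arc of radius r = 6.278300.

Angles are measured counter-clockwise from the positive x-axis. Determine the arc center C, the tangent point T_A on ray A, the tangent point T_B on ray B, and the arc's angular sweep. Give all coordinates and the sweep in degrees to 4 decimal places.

center=(37.4092,22.0734) T_A=(37.6637,15.8003) T_B=(33.1086,26.6475) sweep=139.0885

bisector direction at 22.7788° = (0.922006,0.387175)
center distance |VC| = r/sin(θ/2) = 6.278300/sin(20.4557°) = 17.964491
C = V + |VC|·bis = (37.4092,22.0734)
T_A = V + ((C−V)·d_A)·d_A = V + 16.8317·d_A = (37.6637,15.8003)
T_B = V + ((C−V)·d_B)·d_B = V + 16.8317·d_B = (33.1086,26.6475)
sweep = 180° − θ = 139.0885°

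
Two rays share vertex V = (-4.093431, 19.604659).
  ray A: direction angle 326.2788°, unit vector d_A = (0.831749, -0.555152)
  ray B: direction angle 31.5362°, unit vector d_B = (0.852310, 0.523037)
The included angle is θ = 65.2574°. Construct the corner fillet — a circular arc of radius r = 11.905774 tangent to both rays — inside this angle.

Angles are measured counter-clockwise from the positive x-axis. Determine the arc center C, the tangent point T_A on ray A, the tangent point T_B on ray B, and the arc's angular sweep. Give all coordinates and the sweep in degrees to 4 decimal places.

center=(17.9833,19.1837) T_A=(11.3738,9.2810) T_B=(11.7561,29.3311) sweep=114.7426

bisector direction at 358.9075° = (0.999818,-0.019067)
center distance |VC| = r/sin(θ/2) = 11.905774/sin(32.6287°) = 22.080740
C = V + |VC|·bis = (17.9833,19.1837)
T_A = V + ((C−V)·d_A)·d_A = V + 18.5960·d_A = (11.3738,9.2810)
T_B = V + ((C−V)·d_B)·d_B = V + 18.5960·d_B = (11.7561,29.3311)
sweep = 180° − θ = 114.7426°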